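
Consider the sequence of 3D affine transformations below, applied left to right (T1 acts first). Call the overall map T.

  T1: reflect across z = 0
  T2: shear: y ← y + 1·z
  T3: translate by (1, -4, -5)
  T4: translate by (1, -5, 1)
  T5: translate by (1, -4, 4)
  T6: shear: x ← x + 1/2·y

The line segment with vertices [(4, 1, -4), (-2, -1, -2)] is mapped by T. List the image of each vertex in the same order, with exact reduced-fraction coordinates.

T1 reflect across z = 0: (4, 1, -4) → (4, 1, 4); (-2, -1, -2) → (-2, -1, 2)
T2 shear: y ← y + 1·z: (4, 1, 4) → (4, 5, 4); (-2, -1, 2) → (-2, 1, 2)
T3 translate by (1, -4, -5): (4, 5, 4) → (5, 1, -1); (-2, 1, 2) → (-1, -3, -3)
T4 translate by (1, -5, 1): (5, 1, -1) → (6, -4, 0); (-1, -3, -3) → (0, -8, -2)
T5 translate by (1, -4, 4): (6, -4, 0) → (7, -8, 4); (0, -8, -2) → (1, -12, 2)
T6 shear: x ← x + 1/2·y: (7, -8, 4) → (3, -8, 4); (1, -12, 2) → (-5, -12, 2)

image vertices: (3, -8, 4), (-5, -12, 2)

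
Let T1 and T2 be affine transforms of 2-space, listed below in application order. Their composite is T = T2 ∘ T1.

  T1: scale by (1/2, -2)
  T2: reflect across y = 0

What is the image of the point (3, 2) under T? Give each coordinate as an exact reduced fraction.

T1 scale by (1/2, -2): (3, 2) → (3/2, -4)
T2 reflect across y = 0: (3/2, -4) → (3/2, 4)

T(p) = (3/2, 4)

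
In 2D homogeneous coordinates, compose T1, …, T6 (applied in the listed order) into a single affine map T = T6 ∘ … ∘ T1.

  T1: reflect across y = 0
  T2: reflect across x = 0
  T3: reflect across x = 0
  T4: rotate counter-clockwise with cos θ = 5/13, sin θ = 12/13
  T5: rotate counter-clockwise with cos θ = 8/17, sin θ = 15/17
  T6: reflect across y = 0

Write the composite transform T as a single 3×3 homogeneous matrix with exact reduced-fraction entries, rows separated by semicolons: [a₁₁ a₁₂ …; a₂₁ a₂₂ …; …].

T = [-140/221 171/221 0; -171/221 -140/221 0; 0 0 1]

T1 = [1 0 0; 0 -1 0; 0 0 1]
T2·T1 = [-1 0 0; 0 -1 0; 0 0 1]
T3·…·T1 = [1 0 0; 0 -1 0; 0 0 1]
T4·…·T1 = [5/13 12/13 0; 12/13 -5/13 0; 0 0 1]
T5·…·T1 = [-140/221 171/221 0; 171/221 140/221 0; 0 0 1]
T6·…·T1 = [-140/221 171/221 0; -171/221 -140/221 0; 0 0 1]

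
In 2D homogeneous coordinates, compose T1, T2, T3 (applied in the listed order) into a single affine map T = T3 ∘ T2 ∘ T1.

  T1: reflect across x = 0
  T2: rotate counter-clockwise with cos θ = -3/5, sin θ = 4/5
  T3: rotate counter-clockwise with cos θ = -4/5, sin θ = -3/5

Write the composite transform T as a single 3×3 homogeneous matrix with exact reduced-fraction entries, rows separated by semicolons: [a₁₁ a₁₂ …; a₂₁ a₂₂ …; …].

T = [-24/25 7/25 0; 7/25 24/25 0; 0 0 1]

T1 = [-1 0 0; 0 1 0; 0 0 1]
T2·T1 = [3/5 -4/5 0; -4/5 -3/5 0; 0 0 1]
T3·…·T1 = [-24/25 7/25 0; 7/25 24/25 0; 0 0 1]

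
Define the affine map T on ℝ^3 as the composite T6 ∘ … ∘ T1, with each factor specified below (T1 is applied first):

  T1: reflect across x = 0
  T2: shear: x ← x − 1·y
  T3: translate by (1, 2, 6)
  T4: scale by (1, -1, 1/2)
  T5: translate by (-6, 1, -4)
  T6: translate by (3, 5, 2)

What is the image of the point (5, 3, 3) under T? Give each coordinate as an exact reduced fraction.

T1 reflect across x = 0: (5, 3, 3) → (-5, 3, 3)
T2 shear: x ← x − 1·y: (-5, 3, 3) → (-8, 3, 3)
T3 translate by (1, 2, 6): (-8, 3, 3) → (-7, 5, 9)
T4 scale by (1, -1, 1/2): (-7, 5, 9) → (-7, -5, 9/2)
T5 translate by (-6, 1, -4): (-7, -5, 9/2) → (-13, -4, 1/2)
T6 translate by (3, 5, 2): (-13, -4, 1/2) → (-10, 1, 5/2)

T(p) = (-10, 1, 5/2)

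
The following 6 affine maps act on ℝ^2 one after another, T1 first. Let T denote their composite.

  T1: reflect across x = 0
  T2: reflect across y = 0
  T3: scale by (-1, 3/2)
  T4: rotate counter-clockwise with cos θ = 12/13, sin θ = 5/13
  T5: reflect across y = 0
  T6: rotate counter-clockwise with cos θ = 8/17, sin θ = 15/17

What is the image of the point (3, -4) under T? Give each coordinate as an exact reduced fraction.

T(p) = (1353/221, -606/221)

T1 reflect across x = 0: (3, -4) → (-3, -4)
T2 reflect across y = 0: (-3, -4) → (-3, 4)
T3 scale by (-1, 3/2): (-3, 4) → (3, 6)
T4 rotate counter-clockwise with cos θ = 12/13, sin θ = 5/13: (3, 6) → (6/13, 87/13)
T5 reflect across y = 0: (6/13, 87/13) → (6/13, -87/13)
T6 rotate counter-clockwise with cos θ = 8/17, sin θ = 15/17: (6/13, -87/13) → (1353/221, -606/221)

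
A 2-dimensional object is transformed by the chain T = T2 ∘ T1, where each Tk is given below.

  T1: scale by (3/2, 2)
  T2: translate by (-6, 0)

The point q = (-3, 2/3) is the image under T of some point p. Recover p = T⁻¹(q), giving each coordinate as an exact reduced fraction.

p = (2, 1/3)

T1 = [3/2 0 0; 0 2 0; 0 0 1]
T2·T1 = [3/2 0 -6; 0 2 0; 0 0 1]
det M = 3; M⁻¹ = [2/3 0 4; 0 1/2 0; 0 0 1]
M⁻¹ · (-3, 2/3)ᵀ = (2, 1/3)ᵀ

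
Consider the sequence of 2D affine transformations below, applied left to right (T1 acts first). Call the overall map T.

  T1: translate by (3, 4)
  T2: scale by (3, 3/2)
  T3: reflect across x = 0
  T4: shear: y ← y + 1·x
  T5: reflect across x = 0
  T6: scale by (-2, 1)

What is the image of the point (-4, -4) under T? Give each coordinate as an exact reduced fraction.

T(p) = (6, 3)

T1 translate by (3, 4): (-4, -4) → (-1, 0)
T2 scale by (3, 3/2): (-1, 0) → (-3, 0)
T3 reflect across x = 0: (-3, 0) → (3, 0)
T4 shear: y ← y + 1·x: (3, 0) → (3, 3)
T5 reflect across x = 0: (3, 3) → (-3, 3)
T6 scale by (-2, 1): (-3, 3) → (6, 3)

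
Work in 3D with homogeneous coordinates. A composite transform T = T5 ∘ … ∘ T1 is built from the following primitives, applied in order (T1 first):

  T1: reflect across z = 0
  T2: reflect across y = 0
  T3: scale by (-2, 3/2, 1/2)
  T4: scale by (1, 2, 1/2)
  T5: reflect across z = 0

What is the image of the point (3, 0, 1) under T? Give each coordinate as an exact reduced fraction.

T(p) = (-6, 0, 1/4)

T1 reflect across z = 0: (3, 0, 1) → (3, 0, -1)
T2 reflect across y = 0: (3, 0, -1) → (3, 0, -1)
T3 scale by (-2, 3/2, 1/2): (3, 0, -1) → (-6, 0, -1/2)
T4 scale by (1, 2, 1/2): (-6, 0, -1/2) → (-6, 0, -1/4)
T5 reflect across z = 0: (-6, 0, -1/4) → (-6, 0, 1/4)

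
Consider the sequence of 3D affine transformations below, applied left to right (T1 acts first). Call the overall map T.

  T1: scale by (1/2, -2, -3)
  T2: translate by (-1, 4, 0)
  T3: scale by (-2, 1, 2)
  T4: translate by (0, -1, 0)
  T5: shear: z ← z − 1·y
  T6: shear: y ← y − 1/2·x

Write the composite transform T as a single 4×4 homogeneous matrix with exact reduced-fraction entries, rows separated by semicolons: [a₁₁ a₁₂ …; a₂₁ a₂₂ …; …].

T1 = [1/2 0 0 0; 0 -2 0 0; 0 0 -3 0; 0 0 0 1]
T2·T1 = [1/2 0 0 -1; 0 -2 0 4; 0 0 -3 0; 0 0 0 1]
T3·…·T1 = [-1 0 0 2; 0 -2 0 4; 0 0 -6 0; 0 0 0 1]
T4·…·T1 = [-1 0 0 2; 0 -2 0 3; 0 0 -6 0; 0 0 0 1]
T5·…·T1 = [-1 0 0 2; 0 -2 0 3; 0 2 -6 -3; 0 0 0 1]
T6·…·T1 = [-1 0 0 2; 1/2 -2 0 2; 0 2 -6 -3; 0 0 0 1]

T = [-1 0 0 2; 1/2 -2 0 2; 0 2 -6 -3; 0 0 0 1]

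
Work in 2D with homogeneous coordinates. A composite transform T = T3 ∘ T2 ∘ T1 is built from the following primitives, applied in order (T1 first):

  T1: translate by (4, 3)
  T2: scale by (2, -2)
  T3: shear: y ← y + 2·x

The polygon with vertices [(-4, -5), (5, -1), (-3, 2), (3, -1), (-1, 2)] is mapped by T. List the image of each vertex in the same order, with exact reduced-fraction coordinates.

image vertices: (0, 4), (18, 32), (2, -6), (14, 24), (6, 2)

T1 translate by (4, 3): (-4, -5) → (0, -2); (5, -1) → (9, 2); (-3, 2) → (1, 5); (3, -1) → (7, 2); (-1, 2) → (3, 5)
T2 scale by (2, -2): (0, -2) → (0, 4); (9, 2) → (18, -4); (1, 5) → (2, -10); (7, 2) → (14, -4); (3, 5) → (6, -10)
T3 shear: y ← y + 2·x: (0, 4) → (0, 4); (18, -4) → (18, 32); (2, -10) → (2, -6); (14, -4) → (14, 24); (6, -10) → (6, 2)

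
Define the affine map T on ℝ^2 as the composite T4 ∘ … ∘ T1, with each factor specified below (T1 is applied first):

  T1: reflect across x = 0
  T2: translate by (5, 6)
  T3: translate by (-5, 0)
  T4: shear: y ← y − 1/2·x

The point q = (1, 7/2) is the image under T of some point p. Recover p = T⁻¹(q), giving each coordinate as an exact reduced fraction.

p = (-1, -2)

T1 = [-1 0 0; 0 1 0; 0 0 1]
T2·T1 = [-1 0 5; 0 1 6; 0 0 1]
T3·…·T1 = [-1 0 0; 0 1 6; 0 0 1]
T4·…·T1 = [-1 0 0; 1/2 1 6; 0 0 1]
det M = -1; M⁻¹ = [-1 0 0; 1/2 1 -6; 0 0 1]
M⁻¹ · (1, 7/2)ᵀ = (-1, -2)ᵀ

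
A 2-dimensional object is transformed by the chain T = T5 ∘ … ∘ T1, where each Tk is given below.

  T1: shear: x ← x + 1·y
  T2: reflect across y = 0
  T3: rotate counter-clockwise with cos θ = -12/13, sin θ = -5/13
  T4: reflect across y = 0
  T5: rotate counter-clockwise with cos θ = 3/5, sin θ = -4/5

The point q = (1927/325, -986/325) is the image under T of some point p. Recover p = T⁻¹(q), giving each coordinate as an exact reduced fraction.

p = (3/5, -5)

T1 = [1 1 0; 0 1 0; 0 0 1]
T2·T1 = [1 1 0; 0 -1 0; 0 0 1]
T3·…·T1 = [-12/13 -17/13 0; -5/13 7/13 0; 0 0 1]
T4·…·T1 = [-12/13 -17/13 0; 5/13 -7/13 0; 0 0 1]
T5·…·T1 = [-16/65 -79/65 0; 63/65 47/65 0; 0 0 1]
det M = 1; M⁻¹ = [47/65 79/65 0; -63/65 -16/65 0; 0 0 1]
M⁻¹ · (1927/325, -986/325)ᵀ = (3/5, -5)ᵀ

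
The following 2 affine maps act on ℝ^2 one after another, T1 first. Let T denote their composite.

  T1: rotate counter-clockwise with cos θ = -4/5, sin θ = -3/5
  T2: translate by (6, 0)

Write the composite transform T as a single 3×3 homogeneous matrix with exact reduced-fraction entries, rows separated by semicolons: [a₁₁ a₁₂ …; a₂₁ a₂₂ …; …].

T1 = [-4/5 3/5 0; -3/5 -4/5 0; 0 0 1]
T2·T1 = [-4/5 3/5 6; -3/5 -4/5 0; 0 0 1]

T = [-4/5 3/5 6; -3/5 -4/5 0; 0 0 1]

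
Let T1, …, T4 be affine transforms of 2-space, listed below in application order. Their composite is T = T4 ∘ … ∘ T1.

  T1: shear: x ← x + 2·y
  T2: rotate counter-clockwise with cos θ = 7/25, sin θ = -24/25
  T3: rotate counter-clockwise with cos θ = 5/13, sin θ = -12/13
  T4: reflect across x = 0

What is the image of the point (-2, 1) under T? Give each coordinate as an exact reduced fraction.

T1 shear: x ← x + 2·y: (-2, 1) → (0, 1)
T2 rotate counter-clockwise with cos θ = 7/25, sin θ = -24/25: (0, 1) → (24/25, 7/25)
T3 rotate counter-clockwise with cos θ = 5/13, sin θ = -12/13: (24/25, 7/25) → (204/325, -253/325)
T4 reflect across x = 0: (204/325, -253/325) → (-204/325, -253/325)

T(p) = (-204/325, -253/325)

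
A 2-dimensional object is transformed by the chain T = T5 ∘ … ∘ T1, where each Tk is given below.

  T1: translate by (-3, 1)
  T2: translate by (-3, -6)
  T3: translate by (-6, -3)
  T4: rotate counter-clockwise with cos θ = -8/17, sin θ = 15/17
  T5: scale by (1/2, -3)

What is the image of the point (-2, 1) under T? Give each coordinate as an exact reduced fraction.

T(p) = (217/34, 462/17)

T1 translate by (-3, 1): (-2, 1) → (-5, 2)
T2 translate by (-3, -6): (-5, 2) → (-8, -4)
T3 translate by (-6, -3): (-8, -4) → (-14, -7)
T4 rotate counter-clockwise with cos θ = -8/17, sin θ = 15/17: (-14, -7) → (217/17, -154/17)
T5 scale by (1/2, -3): (217/17, -154/17) → (217/34, 462/17)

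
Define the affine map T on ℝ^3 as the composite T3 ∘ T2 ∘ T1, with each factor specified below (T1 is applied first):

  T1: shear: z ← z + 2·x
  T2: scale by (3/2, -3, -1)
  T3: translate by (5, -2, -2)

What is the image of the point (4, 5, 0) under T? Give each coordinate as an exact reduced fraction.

T1 shear: z ← z + 2·x: (4, 5, 0) → (4, 5, 8)
T2 scale by (3/2, -3, -1): (4, 5, 8) → (6, -15, -8)
T3 translate by (5, -2, -2): (6, -15, -8) → (11, -17, -10)

T(p) = (11, -17, -10)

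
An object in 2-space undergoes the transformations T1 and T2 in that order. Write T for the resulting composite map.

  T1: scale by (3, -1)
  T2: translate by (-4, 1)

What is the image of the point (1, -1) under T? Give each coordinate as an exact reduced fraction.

T1 scale by (3, -1): (1, -1) → (3, 1)
T2 translate by (-4, 1): (3, 1) → (-1, 2)

T(p) = (-1, 2)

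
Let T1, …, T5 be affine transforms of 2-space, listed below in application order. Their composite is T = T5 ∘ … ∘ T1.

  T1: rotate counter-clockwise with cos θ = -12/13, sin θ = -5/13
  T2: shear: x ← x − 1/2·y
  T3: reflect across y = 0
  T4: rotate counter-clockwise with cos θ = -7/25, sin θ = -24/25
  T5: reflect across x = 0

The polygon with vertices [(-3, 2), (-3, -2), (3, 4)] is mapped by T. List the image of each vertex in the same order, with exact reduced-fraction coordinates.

T1 rotate counter-clockwise with cos θ = -12/13, sin θ = -5/13: (-3, 2) → (46/13, -9/13); (-3, -2) → (2, 3); (3, 4) → (-16/13, -63/13)
T2 shear: x ← x − 1/2·y: (46/13, -9/13) → (101/26, -9/13); (2, 3) → (1/2, 3); (-16/13, -63/13) → (31/26, -63/13)
T3 reflect across y = 0: (101/26, -9/13) → (101/26, 9/13); (1/2, 3) → (1/2, -3); (31/26, -63/13) → (31/26, 63/13)
T4 rotate counter-clockwise with cos θ = -7/25, sin θ = -24/25: (101/26, 9/13) → (-11/26, -51/13); (1/2, -3) → (-151/50, 9/25); (31/26, 63/13) → (2807/650, -813/325)
T5 reflect across x = 0: (-11/26, -51/13) → (11/26, -51/13); (-151/50, 9/25) → (151/50, 9/25); (2807/650, -813/325) → (-2807/650, -813/325)

image vertices: (11/26, -51/13), (151/50, 9/25), (-2807/650, -813/325)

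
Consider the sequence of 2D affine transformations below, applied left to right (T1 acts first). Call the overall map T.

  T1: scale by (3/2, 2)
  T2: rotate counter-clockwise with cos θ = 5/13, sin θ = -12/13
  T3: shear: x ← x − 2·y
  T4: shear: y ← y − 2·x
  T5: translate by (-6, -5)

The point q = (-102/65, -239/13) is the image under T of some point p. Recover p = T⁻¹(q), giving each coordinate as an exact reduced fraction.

p = (8/5, -3)

T1 = [3/2 0 0; 0 2 0; 0 0 1]
T2·T1 = [15/26 24/13 0; -18/13 10/13 0; 0 0 1]
T3·…·T1 = [87/26 4/13 0; -18/13 10/13 0; 0 0 1]
T4·…·T1 = [87/26 4/13 0; -105/13 2/13 0; 0 0 1]
T5·…·T1 = [87/26 4/13 -6; -105/13 2/13 -5; 0 0 1]
det M = 3; M⁻¹ = [2/39 -4/39 -8/39; 35/13 29/26 565/26; 0 0 1]
M⁻¹ · (-102/65, -239/13)ᵀ = (8/5, -3)ᵀ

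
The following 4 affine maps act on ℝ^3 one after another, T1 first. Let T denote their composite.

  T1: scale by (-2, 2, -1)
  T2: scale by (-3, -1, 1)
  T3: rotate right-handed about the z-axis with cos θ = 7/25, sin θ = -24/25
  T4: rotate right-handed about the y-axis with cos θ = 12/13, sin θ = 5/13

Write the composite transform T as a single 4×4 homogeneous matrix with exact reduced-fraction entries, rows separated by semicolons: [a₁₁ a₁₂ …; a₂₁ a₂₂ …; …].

T1 = [-2 0 0 0; 0 2 0 0; 0 0 -1 0; 0 0 0 1]
T2·T1 = [6 0 0 0; 0 -2 0 0; 0 0 -1 0; 0 0 0 1]
T3·…·T1 = [42/25 -48/25 0 0; -144/25 -14/25 0 0; 0 0 -1 0; 0 0 0 1]
T4·…·T1 = [504/325 -576/325 -5/13 0; -144/25 -14/25 0 0; -42/65 48/65 -12/13 0; 0 0 0 1]

T = [504/325 -576/325 -5/13 0; -144/25 -14/25 0 0; -42/65 48/65 -12/13 0; 0 0 0 1]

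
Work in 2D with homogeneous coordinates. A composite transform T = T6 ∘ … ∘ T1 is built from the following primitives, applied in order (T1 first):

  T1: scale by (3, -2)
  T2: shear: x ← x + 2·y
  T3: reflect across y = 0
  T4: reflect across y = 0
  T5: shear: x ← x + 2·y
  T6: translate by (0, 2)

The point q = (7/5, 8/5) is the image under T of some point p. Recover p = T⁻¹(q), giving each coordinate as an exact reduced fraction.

p = (1, 1/5)

T1 = [3 0 0; 0 -2 0; 0 0 1]
T2·T1 = [3 -4 0; 0 -2 0; 0 0 1]
T3·…·T1 = [3 -4 0; 0 2 0; 0 0 1]
T4·…·T1 = [3 -4 0; 0 -2 0; 0 0 1]
T5·…·T1 = [3 -8 0; 0 -2 0; 0 0 1]
T6·…·T1 = [3 -8 0; 0 -2 2; 0 0 1]
det M = -6; M⁻¹ = [1/3 -4/3 8/3; 0 -1/2 1; 0 0 1]
M⁻¹ · (7/5, 8/5)ᵀ = (1, 1/5)ᵀ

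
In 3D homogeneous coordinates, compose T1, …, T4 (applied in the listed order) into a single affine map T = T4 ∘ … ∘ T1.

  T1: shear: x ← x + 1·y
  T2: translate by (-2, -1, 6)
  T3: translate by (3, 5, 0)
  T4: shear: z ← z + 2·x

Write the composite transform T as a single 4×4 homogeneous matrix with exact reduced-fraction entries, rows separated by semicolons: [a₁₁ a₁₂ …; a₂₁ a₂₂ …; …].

T = [1 1 0 1; 0 1 0 4; 2 2 1 8; 0 0 0 1]

T1 = [1 1 0 0; 0 1 0 0; 0 0 1 0; 0 0 0 1]
T2·T1 = [1 1 0 -2; 0 1 0 -1; 0 0 1 6; 0 0 0 1]
T3·…·T1 = [1 1 0 1; 0 1 0 4; 0 0 1 6; 0 0 0 1]
T4·…·T1 = [1 1 0 1; 0 1 0 4; 2 2 1 8; 0 0 0 1]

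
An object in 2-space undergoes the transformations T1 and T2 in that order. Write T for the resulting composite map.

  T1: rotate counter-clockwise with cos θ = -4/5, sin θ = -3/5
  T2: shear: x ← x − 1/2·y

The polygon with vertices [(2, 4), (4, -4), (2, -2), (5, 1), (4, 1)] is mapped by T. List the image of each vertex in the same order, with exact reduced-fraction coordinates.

image vertices: (3, -22/5), (-6, 4/5), (-3, 2/5), (-3/2, -19/5), (-1, -16/5)

T1 rotate counter-clockwise with cos θ = -4/5, sin θ = -3/5: (2, 4) → (4/5, -22/5); (4, -4) → (-28/5, 4/5); (2, -2) → (-14/5, 2/5); (5, 1) → (-17/5, -19/5); (4, 1) → (-13/5, -16/5)
T2 shear: x ← x − 1/2·y: (4/5, -22/5) → (3, -22/5); (-28/5, 4/5) → (-6, 4/5); (-14/5, 2/5) → (-3, 2/5); (-17/5, -19/5) → (-3/2, -19/5); (-13/5, -16/5) → (-1, -16/5)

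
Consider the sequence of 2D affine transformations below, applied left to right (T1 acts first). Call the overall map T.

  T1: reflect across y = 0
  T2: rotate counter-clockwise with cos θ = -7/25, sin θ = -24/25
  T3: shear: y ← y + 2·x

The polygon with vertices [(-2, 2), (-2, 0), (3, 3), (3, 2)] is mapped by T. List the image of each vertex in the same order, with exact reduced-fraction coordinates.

image vertices: (-34/25, -6/25), (14/25, 76/25), (-93/25, -237/25), (-69/25, -196/25)

T1 reflect across y = 0: (-2, 2) → (-2, -2); (-2, 0) → (-2, 0); (3, 3) → (3, -3); (3, 2) → (3, -2)
T2 rotate counter-clockwise with cos θ = -7/25, sin θ = -24/25: (-2, -2) → (-34/25, 62/25); (-2, 0) → (14/25, 48/25); (3, -3) → (-93/25, -51/25); (3, -2) → (-69/25, -58/25)
T3 shear: y ← y + 2·x: (-34/25, 62/25) → (-34/25, -6/25); (14/25, 48/25) → (14/25, 76/25); (-93/25, -51/25) → (-93/25, -237/25); (-69/25, -58/25) → (-69/25, -196/25)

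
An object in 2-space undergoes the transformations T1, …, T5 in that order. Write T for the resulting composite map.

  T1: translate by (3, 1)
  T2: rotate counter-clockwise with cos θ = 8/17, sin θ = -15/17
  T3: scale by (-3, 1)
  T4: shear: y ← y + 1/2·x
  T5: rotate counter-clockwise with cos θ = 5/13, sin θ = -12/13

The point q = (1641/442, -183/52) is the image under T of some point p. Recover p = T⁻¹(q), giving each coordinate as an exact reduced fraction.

p = (-7/2, -5/2)

T1 = [1 0 3; 0 1 1; 0 0 1]
T2·T1 = [8/17 15/17 39/17; -15/17 8/17 -37/17; 0 0 1]
T3·…·T1 = [-24/17 -45/17 -117/17; -15/17 8/17 -37/17; 0 0 1]
T4·…·T1 = [-24/17 -45/17 -117/17; -27/17 -29/34 -191/34; 0 0 1]
T5·…·T1 = [-444/221 -399/221 -1731/221; 9/13 55/26 109/26; 0 0 1]
det M = -3; M⁻¹ = [-55/78 -133/221 -3; 3/13 148/221 -1; 0 0 1]
M⁻¹ · (1641/442, -183/52)ᵀ = (-7/2, -5/2)ᵀ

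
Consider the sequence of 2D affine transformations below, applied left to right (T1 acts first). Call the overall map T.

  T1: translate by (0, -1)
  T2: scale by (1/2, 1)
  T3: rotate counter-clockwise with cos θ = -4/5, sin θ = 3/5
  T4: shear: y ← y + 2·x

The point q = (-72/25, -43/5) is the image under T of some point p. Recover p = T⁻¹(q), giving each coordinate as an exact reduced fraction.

p = (6/5, 5)

T1 = [1 0 0; 0 1 -1; 0 0 1]
T2·T1 = [1/2 0 0; 0 1 -1; 0 0 1]
T3·…·T1 = [-2/5 -3/5 3/5; 3/10 -4/5 4/5; 0 0 1]
T4·…·T1 = [-2/5 -3/5 3/5; -1/2 -2 2; 0 0 1]
det M = 1/2; M⁻¹ = [-4 6/5 0; 1 -4/5 1; 0 0 1]
M⁻¹ · (-72/25, -43/5)ᵀ = (6/5, 5)ᵀ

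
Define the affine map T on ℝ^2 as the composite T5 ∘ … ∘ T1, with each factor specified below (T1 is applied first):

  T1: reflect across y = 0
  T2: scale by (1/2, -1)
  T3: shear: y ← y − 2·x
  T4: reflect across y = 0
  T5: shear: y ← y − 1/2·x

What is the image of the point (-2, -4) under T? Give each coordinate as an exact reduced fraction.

T(p) = (-1, 5/2)

T1 reflect across y = 0: (-2, -4) → (-2, 4)
T2 scale by (1/2, -1): (-2, 4) → (-1, -4)
T3 shear: y ← y − 2·x: (-1, -4) → (-1, -2)
T4 reflect across y = 0: (-1, -2) → (-1, 2)
T5 shear: y ← y − 1/2·x: (-1, 2) → (-1, 5/2)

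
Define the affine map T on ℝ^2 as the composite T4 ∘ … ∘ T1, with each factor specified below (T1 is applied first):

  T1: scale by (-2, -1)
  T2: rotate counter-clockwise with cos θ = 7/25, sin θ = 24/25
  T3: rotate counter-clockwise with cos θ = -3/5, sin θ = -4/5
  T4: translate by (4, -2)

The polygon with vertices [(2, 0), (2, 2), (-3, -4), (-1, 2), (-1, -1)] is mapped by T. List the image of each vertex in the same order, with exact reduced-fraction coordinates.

T1 scale by (-2, -1): (2, 0) → (-4, 0); (2, 2) → (-4, -2); (-3, -4) → (6, 4); (-1, 2) → (2, -2); (-1, -1) → (2, 1)
T2 rotate counter-clockwise with cos θ = 7/25, sin θ = 24/25: (-4, 0) → (-28/25, -96/25); (-4, -2) → (4/5, -22/5); (6, 4) → (-54/25, 172/25); (2, -2) → (62/25, 34/25); (2, 1) → (-2/5, 11/5)
T3 rotate counter-clockwise with cos θ = -3/5, sin θ = -4/5: (-28/25, -96/25) → (-12/5, 16/5); (4/5, -22/5) → (-4, 2); (-54/25, 172/25) → (34/5, -12/5); (62/25, 34/25) → (-2/5, -14/5); (-2/5, 11/5) → (2, -1)
T4 translate by (4, -2): (-12/5, 16/5) → (8/5, 6/5); (-4, 2) → (0, 0); (34/5, -12/5) → (54/5, -22/5); (-2/5, -14/5) → (18/5, -24/5); (2, -1) → (6, -3)

image vertices: (8/5, 6/5), (0, 0), (54/5, -22/5), (18/5, -24/5), (6, -3)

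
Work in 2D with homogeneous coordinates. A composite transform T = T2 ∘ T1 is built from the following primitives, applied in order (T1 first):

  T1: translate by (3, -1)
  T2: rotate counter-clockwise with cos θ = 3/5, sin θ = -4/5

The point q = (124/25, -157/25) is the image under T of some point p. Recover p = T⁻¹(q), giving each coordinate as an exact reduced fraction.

p = (5, 6/5)

T1 = [1 0 3; 0 1 -1; 0 0 1]
T2·T1 = [3/5 4/5 1; -4/5 3/5 -3; 0 0 1]
det M = 1; M⁻¹ = [3/5 -4/5 -3; 4/5 3/5 1; 0 0 1]
M⁻¹ · (124/25, -157/25)ᵀ = (5, 6/5)ᵀ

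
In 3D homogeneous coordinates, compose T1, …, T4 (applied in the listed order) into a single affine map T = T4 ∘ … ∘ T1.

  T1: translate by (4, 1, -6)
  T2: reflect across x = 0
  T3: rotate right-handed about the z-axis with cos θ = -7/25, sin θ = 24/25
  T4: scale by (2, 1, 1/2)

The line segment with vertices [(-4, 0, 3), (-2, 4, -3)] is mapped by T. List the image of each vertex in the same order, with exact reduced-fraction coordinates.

T1 translate by (4, 1, -6): (-4, 0, 3) → (0, 1, -3); (-2, 4, -3) → (2, 5, -9)
T2 reflect across x = 0: (0, 1, -3) → (0, 1, -3); (2, 5, -9) → (-2, 5, -9)
T3 rotate right-handed about the z-axis with cos θ = -7/25, sin θ = 24/25: (0, 1, -3) → (-24/25, -7/25, -3); (-2, 5, -9) → (-106/25, -83/25, -9)
T4 scale by (2, 1, 1/2): (-24/25, -7/25, -3) → (-48/25, -7/25, -3/2); (-106/25, -83/25, -9) → (-212/25, -83/25, -9/2)

image vertices: (-48/25, -7/25, -3/2), (-212/25, -83/25, -9/2)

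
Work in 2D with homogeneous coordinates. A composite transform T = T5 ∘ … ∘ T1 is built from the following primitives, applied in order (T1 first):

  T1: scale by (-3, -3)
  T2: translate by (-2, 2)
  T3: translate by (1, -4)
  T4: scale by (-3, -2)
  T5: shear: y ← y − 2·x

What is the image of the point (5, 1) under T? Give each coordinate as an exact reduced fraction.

T1 scale by (-3, -3): (5, 1) → (-15, -3)
T2 translate by (-2, 2): (-15, -3) → (-17, -1)
T3 translate by (1, -4): (-17, -1) → (-16, -5)
T4 scale by (-3, -2): (-16, -5) → (48, 10)
T5 shear: y ← y − 2·x: (48, 10) → (48, -86)

T(p) = (48, -86)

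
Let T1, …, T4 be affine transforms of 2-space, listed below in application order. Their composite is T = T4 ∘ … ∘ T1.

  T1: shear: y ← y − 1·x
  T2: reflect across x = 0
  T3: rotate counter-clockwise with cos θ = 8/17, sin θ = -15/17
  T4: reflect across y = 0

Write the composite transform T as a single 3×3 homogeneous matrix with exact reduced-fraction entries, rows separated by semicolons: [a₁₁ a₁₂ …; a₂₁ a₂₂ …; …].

T = [-23/17 15/17 0; -7/17 -8/17 0; 0 0 1]

T1 = [1 0 0; -1 1 0; 0 0 1]
T2·T1 = [-1 0 0; -1 1 0; 0 0 1]
T3·…·T1 = [-23/17 15/17 0; 7/17 8/17 0; 0 0 1]
T4·…·T1 = [-23/17 15/17 0; -7/17 -8/17 0; 0 0 1]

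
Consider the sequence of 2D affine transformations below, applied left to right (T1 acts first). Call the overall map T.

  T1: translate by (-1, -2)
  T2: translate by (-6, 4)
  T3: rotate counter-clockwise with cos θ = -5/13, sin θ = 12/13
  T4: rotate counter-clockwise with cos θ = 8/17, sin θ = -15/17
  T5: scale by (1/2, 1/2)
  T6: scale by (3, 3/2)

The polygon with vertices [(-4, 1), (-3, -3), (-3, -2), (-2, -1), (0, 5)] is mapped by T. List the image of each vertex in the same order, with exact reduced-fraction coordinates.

T1 translate by (-1, -2): (-4, 1) → (-5, -1); (-3, -3) → (-4, -5); (-3, -2) → (-4, -4); (-2, -1) → (-3, -3); (0, 5) → (-1, 3)
T2 translate by (-6, 4): (-5, -1) → (-11, 3); (-4, -5) → (-10, -1); (-4, -4) → (-10, 0); (-3, -3) → (-9, 1); (-1, 3) → (-7, 7)
T3 rotate counter-clockwise with cos θ = -5/13, sin θ = 12/13: (-11, 3) → (19/13, -147/13); (-10, -1) → (62/13, -115/13); (-10, 0) → (50/13, -120/13); (-9, 1) → (33/13, -113/13); (-7, 7) → (-49/13, -119/13)
T4 rotate counter-clockwise with cos θ = 8/17, sin θ = -15/17: (19/13, -147/13) → (-2053/221, -1461/221); (62/13, -115/13) → (-1229/221, -1850/221); (50/13, -120/13) → (-1400/221, -1710/221); (33/13, -113/13) → (-1431/221, -1399/221); (-49/13, -119/13) → (-2177/221, -217/221)
T5 scale by (1/2, 1/2): (-2053/221, -1461/221) → (-2053/442, -1461/442); (-1229/221, -1850/221) → (-1229/442, -925/221); (-1400/221, -1710/221) → (-700/221, -855/221); (-1431/221, -1399/221) → (-1431/442, -1399/442); (-2177/221, -217/221) → (-2177/442, -217/442)
T6 scale by (3, 3/2): (-2053/442, -1461/442) → (-6159/442, -4383/884); (-1229/442, -925/221) → (-3687/442, -2775/442); (-700/221, -855/221) → (-2100/221, -2565/442); (-1431/442, -1399/442) → (-4293/442, -4197/884); (-2177/442, -217/442) → (-6531/442, -651/884)

image vertices: (-6159/442, -4383/884), (-3687/442, -2775/442), (-2100/221, -2565/442), (-4293/442, -4197/884), (-6531/442, -651/884)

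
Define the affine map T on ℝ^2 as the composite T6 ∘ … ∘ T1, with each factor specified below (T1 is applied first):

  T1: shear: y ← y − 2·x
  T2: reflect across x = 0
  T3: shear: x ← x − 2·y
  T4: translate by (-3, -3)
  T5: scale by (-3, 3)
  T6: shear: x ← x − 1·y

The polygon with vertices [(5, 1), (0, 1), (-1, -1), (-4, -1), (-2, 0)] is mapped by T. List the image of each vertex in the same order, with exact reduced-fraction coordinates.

image vertices: (6, -36), (21, -6), (18, -6), (27, 12), (24, 3)

T1 shear: y ← y − 2·x: (5, 1) → (5, -9); (0, 1) → (0, 1); (-1, -1) → (-1, 1); (-4, -1) → (-4, 7); (-2, 0) → (-2, 4)
T2 reflect across x = 0: (5, -9) → (-5, -9); (0, 1) → (0, 1); (-1, 1) → (1, 1); (-4, 7) → (4, 7); (-2, 4) → (2, 4)
T3 shear: x ← x − 2·y: (-5, -9) → (13, -9); (0, 1) → (-2, 1); (1, 1) → (-1, 1); (4, 7) → (-10, 7); (2, 4) → (-6, 4)
T4 translate by (-3, -3): (13, -9) → (10, -12); (-2, 1) → (-5, -2); (-1, 1) → (-4, -2); (-10, 7) → (-13, 4); (-6, 4) → (-9, 1)
T5 scale by (-3, 3): (10, -12) → (-30, -36); (-5, -2) → (15, -6); (-4, -2) → (12, -6); (-13, 4) → (39, 12); (-9, 1) → (27, 3)
T6 shear: x ← x − 1·y: (-30, -36) → (6, -36); (15, -6) → (21, -6); (12, -6) → (18, -6); (39, 12) → (27, 12); (27, 3) → (24, 3)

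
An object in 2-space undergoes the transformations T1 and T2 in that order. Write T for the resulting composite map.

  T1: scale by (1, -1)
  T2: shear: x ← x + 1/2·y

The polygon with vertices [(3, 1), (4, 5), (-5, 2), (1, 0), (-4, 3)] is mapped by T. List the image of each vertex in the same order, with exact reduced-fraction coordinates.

image vertices: (5/2, -1), (3/2, -5), (-6, -2), (1, 0), (-11/2, -3)

T1 scale by (1, -1): (3, 1) → (3, -1); (4, 5) → (4, -5); (-5, 2) → (-5, -2); (1, 0) → (1, 0); (-4, 3) → (-4, -3)
T2 shear: x ← x + 1/2·y: (3, -1) → (5/2, -1); (4, -5) → (3/2, -5); (-5, -2) → (-6, -2); (1, 0) → (1, 0); (-4, -3) → (-11/2, -3)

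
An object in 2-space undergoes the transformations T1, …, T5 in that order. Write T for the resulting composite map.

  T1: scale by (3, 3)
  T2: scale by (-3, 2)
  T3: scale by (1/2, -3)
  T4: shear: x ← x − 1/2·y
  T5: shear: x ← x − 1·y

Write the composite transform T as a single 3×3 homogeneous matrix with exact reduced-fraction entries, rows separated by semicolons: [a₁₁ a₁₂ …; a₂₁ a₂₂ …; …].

T1 = [3 0 0; 0 3 0; 0 0 1]
T2·T1 = [-9 0 0; 0 6 0; 0 0 1]
T3·…·T1 = [-9/2 0 0; 0 -18 0; 0 0 1]
T4·…·T1 = [-9/2 9 0; 0 -18 0; 0 0 1]
T5·…·T1 = [-9/2 27 0; 0 -18 0; 0 0 1]

T = [-9/2 27 0; 0 -18 0; 0 0 1]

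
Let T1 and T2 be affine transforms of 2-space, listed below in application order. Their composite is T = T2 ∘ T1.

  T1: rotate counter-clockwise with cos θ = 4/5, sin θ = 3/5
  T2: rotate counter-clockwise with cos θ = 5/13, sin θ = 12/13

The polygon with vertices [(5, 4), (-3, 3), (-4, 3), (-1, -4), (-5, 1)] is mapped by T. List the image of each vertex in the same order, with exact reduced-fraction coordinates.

image vertices: (-332/65, 251/65), (-141/65, -237/65), (-25/13, -60/13), (268/65, 1/65), (17/65, -331/65)

T1 rotate counter-clockwise with cos θ = 4/5, sin θ = 3/5: (5, 4) → (8/5, 31/5); (-3, 3) → (-21/5, 3/5); (-4, 3) → (-5, 0); (-1, -4) → (8/5, -19/5); (-5, 1) → (-23/5, -11/5)
T2 rotate counter-clockwise with cos θ = 5/13, sin θ = 12/13: (8/5, 31/5) → (-332/65, 251/65); (-21/5, 3/5) → (-141/65, -237/65); (-5, 0) → (-25/13, -60/13); (8/5, -19/5) → (268/65, 1/65); (-23/5, -11/5) → (17/65, -331/65)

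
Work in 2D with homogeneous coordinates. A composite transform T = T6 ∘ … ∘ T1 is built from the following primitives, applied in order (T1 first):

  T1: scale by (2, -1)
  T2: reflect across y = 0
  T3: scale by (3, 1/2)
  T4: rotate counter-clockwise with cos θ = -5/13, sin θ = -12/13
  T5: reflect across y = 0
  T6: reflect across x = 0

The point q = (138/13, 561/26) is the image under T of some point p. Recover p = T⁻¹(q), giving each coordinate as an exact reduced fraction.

p = (4, -3)

T1 = [2 0 0; 0 -1 0; 0 0 1]
T2·T1 = [2 0 0; 0 1 0; 0 0 1]
T3·…·T1 = [6 0 0; 0 1/2 0; 0 0 1]
T4·…·T1 = [-30/13 6/13 0; -72/13 -5/26 0; 0 0 1]
T5·…·T1 = [-30/13 6/13 0; 72/13 5/26 0; 0 0 1]
T6·…·T1 = [30/13 -6/13 0; 72/13 5/26 0; 0 0 1]
det M = 3; M⁻¹ = [5/78 2/13 0; -24/13 10/13 0; 0 0 1]
M⁻¹ · (138/13, 561/26)ᵀ = (4, -3)ᵀ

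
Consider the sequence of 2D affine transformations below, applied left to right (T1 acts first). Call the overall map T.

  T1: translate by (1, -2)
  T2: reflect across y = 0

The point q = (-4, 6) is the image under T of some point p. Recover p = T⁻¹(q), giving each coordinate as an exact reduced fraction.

T1 = [1 0 1; 0 1 -2; 0 0 1]
T2·T1 = [1 0 1; 0 -1 2; 0 0 1]
det M = -1; M⁻¹ = [1 0 -1; 0 -1 2; 0 0 1]
M⁻¹ · (-4, 6)ᵀ = (-5, -4)ᵀ

p = (-5, -4)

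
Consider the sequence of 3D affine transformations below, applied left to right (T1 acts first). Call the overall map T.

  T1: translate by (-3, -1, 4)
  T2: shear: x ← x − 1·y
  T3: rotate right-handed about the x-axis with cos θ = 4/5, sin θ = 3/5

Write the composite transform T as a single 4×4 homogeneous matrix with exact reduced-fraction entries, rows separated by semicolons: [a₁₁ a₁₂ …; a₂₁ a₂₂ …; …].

T = [1 -1 0 -2; 0 4/5 -3/5 -16/5; 0 3/5 4/5 13/5; 0 0 0 1]

T1 = [1 0 0 -3; 0 1 0 -1; 0 0 1 4; 0 0 0 1]
T2·T1 = [1 -1 0 -2; 0 1 0 -1; 0 0 1 4; 0 0 0 1]
T3·…·T1 = [1 -1 0 -2; 0 4/5 -3/5 -16/5; 0 3/5 4/5 13/5; 0 0 0 1]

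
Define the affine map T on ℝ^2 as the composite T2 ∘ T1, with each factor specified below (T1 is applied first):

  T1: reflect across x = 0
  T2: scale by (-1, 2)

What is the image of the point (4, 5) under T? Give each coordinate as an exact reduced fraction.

T(p) = (4, 10)

T1 reflect across x = 0: (4, 5) → (-4, 5)
T2 scale by (-1, 2): (-4, 5) → (4, 10)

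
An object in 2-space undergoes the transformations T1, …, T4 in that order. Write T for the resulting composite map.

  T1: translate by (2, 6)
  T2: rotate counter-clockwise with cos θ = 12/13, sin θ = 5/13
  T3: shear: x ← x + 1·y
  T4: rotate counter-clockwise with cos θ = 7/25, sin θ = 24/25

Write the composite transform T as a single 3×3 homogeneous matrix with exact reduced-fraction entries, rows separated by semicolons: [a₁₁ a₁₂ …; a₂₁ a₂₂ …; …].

T = [-1/325 -239/325 -1436/325; 443/325 252/325 2398/325; 0 0 1]

T1 = [1 0 2; 0 1 6; 0 0 1]
T2·T1 = [12/13 -5/13 -6/13; 5/13 12/13 82/13; 0 0 1]
T3·…·T1 = [17/13 7/13 76/13; 5/13 12/13 82/13; 0 0 1]
T4·…·T1 = [-1/325 -239/325 -1436/325; 443/325 252/325 2398/325; 0 0 1]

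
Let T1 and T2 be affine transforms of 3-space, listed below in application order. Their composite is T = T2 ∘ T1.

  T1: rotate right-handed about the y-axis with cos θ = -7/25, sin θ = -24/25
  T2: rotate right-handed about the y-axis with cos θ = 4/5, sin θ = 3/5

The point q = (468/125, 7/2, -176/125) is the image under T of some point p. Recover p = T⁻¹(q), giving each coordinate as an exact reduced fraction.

T1 = [-7/25 0 -24/25 0; 0 1 0 0; 24/25 0 -7/25 0; 0 0 0 1]
T2·T1 = [44/125 0 -117/125 0; 0 1 0 0; 117/125 0 44/125 0; 0 0 0 1]
det M = 1; M⁻¹ = [44/125 0 117/125 0; 0 1 0 0; -117/125 0 44/125 0; 0 0 0 1]
M⁻¹ · (468/125, 7/2, -176/125)ᵀ = (0, 7/2, -4)ᵀ

p = (0, 7/2, -4)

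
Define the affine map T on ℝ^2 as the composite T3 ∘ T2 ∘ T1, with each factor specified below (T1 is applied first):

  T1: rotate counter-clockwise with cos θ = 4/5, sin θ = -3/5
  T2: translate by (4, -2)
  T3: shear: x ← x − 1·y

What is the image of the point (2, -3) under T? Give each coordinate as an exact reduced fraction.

T(p) = (47/5, -28/5)

T1 rotate counter-clockwise with cos θ = 4/5, sin θ = -3/5: (2, -3) → (-1/5, -18/5)
T2 translate by (4, -2): (-1/5, -18/5) → (19/5, -28/5)
T3 shear: x ← x − 1·y: (19/5, -28/5) → (47/5, -28/5)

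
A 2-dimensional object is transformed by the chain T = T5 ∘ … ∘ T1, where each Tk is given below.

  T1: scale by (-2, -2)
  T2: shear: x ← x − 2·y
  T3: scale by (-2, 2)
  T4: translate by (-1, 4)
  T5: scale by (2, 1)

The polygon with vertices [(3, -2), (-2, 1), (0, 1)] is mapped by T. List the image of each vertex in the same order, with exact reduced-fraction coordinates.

image vertices: (54, 12), (-34, 0), (-18, 0)

T1 scale by (-2, -2): (3, -2) → (-6, 4); (-2, 1) → (4, -2); (0, 1) → (0, -2)
T2 shear: x ← x − 2·y: (-6, 4) → (-14, 4); (4, -2) → (8, -2); (0, -2) → (4, -2)
T3 scale by (-2, 2): (-14, 4) → (28, 8); (8, -2) → (-16, -4); (4, -2) → (-8, -4)
T4 translate by (-1, 4): (28, 8) → (27, 12); (-16, -4) → (-17, 0); (-8, -4) → (-9, 0)
T5 scale by (2, 1): (27, 12) → (54, 12); (-17, 0) → (-34, 0); (-9, 0) → (-18, 0)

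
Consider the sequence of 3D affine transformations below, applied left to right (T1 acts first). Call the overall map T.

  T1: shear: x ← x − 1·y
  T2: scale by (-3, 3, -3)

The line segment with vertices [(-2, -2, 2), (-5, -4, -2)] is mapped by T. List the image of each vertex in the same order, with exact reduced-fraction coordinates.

T1 shear: x ← x − 1·y: (-2, -2, 2) → (0, -2, 2); (-5, -4, -2) → (-1, -4, -2)
T2 scale by (-3, 3, -3): (0, -2, 2) → (0, -6, -6); (-1, -4, -2) → (3, -12, 6)

image vertices: (0, -6, -6), (3, -12, 6)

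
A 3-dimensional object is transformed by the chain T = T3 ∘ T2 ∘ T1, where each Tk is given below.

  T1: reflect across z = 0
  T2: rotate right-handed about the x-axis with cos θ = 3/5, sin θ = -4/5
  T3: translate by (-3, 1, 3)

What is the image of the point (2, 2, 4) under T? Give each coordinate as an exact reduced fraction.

T(p) = (-1, -1, -1)

T1 reflect across z = 0: (2, 2, 4) → (2, 2, -4)
T2 rotate right-handed about the x-axis with cos θ = 3/5, sin θ = -4/5: (2, 2, -4) → (2, -2, -4)
T3 translate by (-3, 1, 3): (2, -2, -4) → (-1, -1, -1)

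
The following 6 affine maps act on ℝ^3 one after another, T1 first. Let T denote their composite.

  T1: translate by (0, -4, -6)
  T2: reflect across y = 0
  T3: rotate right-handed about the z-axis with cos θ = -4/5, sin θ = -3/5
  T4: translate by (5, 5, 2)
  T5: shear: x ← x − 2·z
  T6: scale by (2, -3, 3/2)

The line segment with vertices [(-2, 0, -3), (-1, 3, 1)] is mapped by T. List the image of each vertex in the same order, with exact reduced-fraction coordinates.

T1 translate by (0, -4, -6): (-2, 0, -3) → (-2, -4, -9); (-1, 3, 1) → (-1, -1, -5)
T2 reflect across y = 0: (-2, -4, -9) → (-2, 4, -9); (-1, -1, -5) → (-1, 1, -5)
T3 rotate right-handed about the z-axis with cos θ = -4/5, sin θ = -3/5: (-2, 4, -9) → (4, -2, -9); (-1, 1, -5) → (7/5, -1/5, -5)
T4 translate by (5, 5, 2): (4, -2, -9) → (9, 3, -7); (7/5, -1/5, -5) → (32/5, 24/5, -3)
T5 shear: x ← x − 2·z: (9, 3, -7) → (23, 3, -7); (32/5, 24/5, -3) → (62/5, 24/5, -3)
T6 scale by (2, -3, 3/2): (23, 3, -7) → (46, -9, -21/2); (62/5, 24/5, -3) → (124/5, -72/5, -9/2)

image vertices: (46, -9, -21/2), (124/5, -72/5, -9/2)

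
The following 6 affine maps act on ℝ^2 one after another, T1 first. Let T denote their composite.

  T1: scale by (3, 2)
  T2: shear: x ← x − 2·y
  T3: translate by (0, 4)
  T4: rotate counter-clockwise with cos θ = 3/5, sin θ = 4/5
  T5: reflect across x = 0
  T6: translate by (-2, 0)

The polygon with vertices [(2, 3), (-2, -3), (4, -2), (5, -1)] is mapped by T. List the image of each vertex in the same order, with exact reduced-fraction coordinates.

image vertices: (48/5, 6/5), (-36/5, 18/5), (-14, 16), (-59/5, 82/5)

T1 scale by (3, 2): (2, 3) → (6, 6); (-2, -3) → (-6, -6); (4, -2) → (12, -4); (5, -1) → (15, -2)
T2 shear: x ← x − 2·y: (6, 6) → (-6, 6); (-6, -6) → (6, -6); (12, -4) → (20, -4); (15, -2) → (19, -2)
T3 translate by (0, 4): (-6, 6) → (-6, 10); (6, -6) → (6, -2); (20, -4) → (20, 0); (19, -2) → (19, 2)
T4 rotate counter-clockwise with cos θ = 3/5, sin θ = 4/5: (-6, 10) → (-58/5, 6/5); (6, -2) → (26/5, 18/5); (20, 0) → (12, 16); (19, 2) → (49/5, 82/5)
T5 reflect across x = 0: (-58/5, 6/5) → (58/5, 6/5); (26/5, 18/5) → (-26/5, 18/5); (12, 16) → (-12, 16); (49/5, 82/5) → (-49/5, 82/5)
T6 translate by (-2, 0): (58/5, 6/5) → (48/5, 6/5); (-26/5, 18/5) → (-36/5, 18/5); (-12, 16) → (-14, 16); (-49/5, 82/5) → (-59/5, 82/5)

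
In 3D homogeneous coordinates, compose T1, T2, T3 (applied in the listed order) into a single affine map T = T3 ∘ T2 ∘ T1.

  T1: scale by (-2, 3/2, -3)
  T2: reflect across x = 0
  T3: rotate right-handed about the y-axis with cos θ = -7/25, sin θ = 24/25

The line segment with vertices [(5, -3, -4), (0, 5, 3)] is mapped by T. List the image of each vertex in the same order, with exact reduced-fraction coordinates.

T1 scale by (-2, 3/2, -3): (5, -3, -4) → (-10, -9/2, 12); (0, 5, 3) → (0, 15/2, -9)
T2 reflect across x = 0: (-10, -9/2, 12) → (10, -9/2, 12); (0, 15/2, -9) → (0, 15/2, -9)
T3 rotate right-handed about the y-axis with cos θ = -7/25, sin θ = 24/25: (10, -9/2, 12) → (218/25, -9/2, -324/25); (0, 15/2, -9) → (-216/25, 15/2, 63/25)

image vertices: (218/25, -9/2, -324/25), (-216/25, 15/2, 63/25)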